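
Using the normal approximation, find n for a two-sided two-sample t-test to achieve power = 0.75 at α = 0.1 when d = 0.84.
n = 16 per group

Sample size formula (two-sample t-test, normal approximation):
n = 2 · ((z_{α/2} + z_β) / d)²

z_{α/2} = 1.645 (for α = 0.1, two-sided)
z_β = 0.674 (for power = 0.75)
d = 0.84

n = 2 · ((1.645 + 0.674) / 0.84)²
n = 2 · (2.761)²
n ≈ 15.25
Round up to the next whole number: n = 16 per group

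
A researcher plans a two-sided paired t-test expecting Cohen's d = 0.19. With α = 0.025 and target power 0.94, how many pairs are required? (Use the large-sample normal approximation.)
n = 400 pairs

Sample size formula (paired t-test, normal approximation):
n = ((z_{α/2} + z_β) / d)²

z_{α/2} = 2.241 (for α = 0.025, two-sided)
z_β = 1.555 (for power = 0.94)
d = 0.19

n = ((2.241 + 1.555) / 0.19)²
n = (19.979)²
n ≈ 399.16
Round up to the next whole number: n = 400 pairs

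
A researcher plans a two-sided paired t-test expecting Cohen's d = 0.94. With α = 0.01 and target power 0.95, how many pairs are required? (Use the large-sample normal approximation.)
n = 21 pairs

Sample size formula (paired t-test, normal approximation):
n = ((z_{α/2} + z_β) / d)²

z_{α/2} = 2.576 (for α = 0.01, two-sided)
z_β = 1.645 (for power = 0.95)
d = 0.94

n = ((2.576 + 1.645) / 0.94)²
n = (4.490)²
n ≈ 20.16
Round up to the next whole number: n = 21 pairs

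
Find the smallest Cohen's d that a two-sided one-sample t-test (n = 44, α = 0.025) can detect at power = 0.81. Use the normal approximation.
d ≈ 0.47

Minimum detectable effect (one-sample t-test, normal approximation):
d = (z_{α/2} + z_β) / √n
d = (2.241 + 0.878) / √44
d = 3.119 / 6.633
d ≈ 0.47

By Cohen's convention (0.2 small / 0.5 medium / 0.8 large): small effect.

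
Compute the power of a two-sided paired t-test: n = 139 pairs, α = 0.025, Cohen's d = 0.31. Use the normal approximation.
Power ≈ 0.92

Power calculation (paired t-test, normal approximation):
z_β = d · √n - z_{α/2}
z_β = 0.31 · √139 - 2.241
z_β = 0.31 · 11.790 - 2.241
z_β = 1.413

Power = Φ(z_β) = Φ(1.413) ≈ 0.921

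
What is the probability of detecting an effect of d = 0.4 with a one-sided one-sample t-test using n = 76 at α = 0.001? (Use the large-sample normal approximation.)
Power ≈ 0.65

Power calculation (one-sample t-test, normal approximation):
z_β = d · √n - z_α
z_β = 0.4 · √76 - 3.090
z_β = 0.4 · 8.718 - 3.090
z_β = 0.397

Power = Φ(z_β) = Φ(0.397) ≈ 0.654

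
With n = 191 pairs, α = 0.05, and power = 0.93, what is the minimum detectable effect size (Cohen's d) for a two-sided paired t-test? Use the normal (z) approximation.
d ≈ 0.25

Minimum detectable effect (paired t-test, normal approximation):
d = (z_{α/2} + z_β) / √n
d = (1.960 + 1.476) / √191
d = 3.436 / 13.820
d ≈ 0.25

By Cohen's convention (0.2 small / 0.5 medium / 0.8 large): small effect.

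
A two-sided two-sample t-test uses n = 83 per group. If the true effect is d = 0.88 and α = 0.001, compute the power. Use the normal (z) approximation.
Power ≈ 0.99

Power calculation (two-sample t-test, normal approximation):
z_β = d · √(n/2) - z_{α/2}
z_β = 0.88 · √(83/2) - 3.291
z_β = 0.88 · 6.442 - 3.291
z_β = 2.378

Power = Φ(z_β) = Φ(2.378) ≈ 0.991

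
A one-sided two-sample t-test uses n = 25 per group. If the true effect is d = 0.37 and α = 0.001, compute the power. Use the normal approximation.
Power ≈ 0.04

Power calculation (two-sample t-test, normal approximation):
z_β = d · √(n/2) - z_α
z_β = 0.37 · √(25/2) - 3.090
z_β = 0.37 · 3.536 - 3.090
z_β = -1.782

Power = Φ(z_β) = Φ(-1.782) ≈ 0.037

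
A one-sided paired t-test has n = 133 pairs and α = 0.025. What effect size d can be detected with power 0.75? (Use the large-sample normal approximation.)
d ≈ 0.23

Minimum detectable effect (paired t-test, normal approximation):
d = (z_α + z_β) / √n
d = (1.960 + 0.674) / √133
d = 2.634 / 11.533
d ≈ 0.23

By Cohen's convention (0.2 small / 0.5 medium / 0.8 large): small effect.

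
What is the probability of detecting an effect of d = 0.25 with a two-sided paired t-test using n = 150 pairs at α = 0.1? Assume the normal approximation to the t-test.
Power ≈ 0.92

Power calculation (paired t-test, normal approximation):
z_β = d · √n - z_{α/2}
z_β = 0.25 · √150 - 1.645
z_β = 0.25 · 12.247 - 1.645
z_β = 1.417

Power = Φ(z_β) = Φ(1.417) ≈ 0.922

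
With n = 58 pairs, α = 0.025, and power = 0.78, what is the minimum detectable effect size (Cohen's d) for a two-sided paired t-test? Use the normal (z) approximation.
d ≈ 0.40

Minimum detectable effect (paired t-test, normal approximation):
d = (z_{α/2} + z_β) / √n
d = (2.241 + 0.772) / √58
d = 3.014 / 7.616
d ≈ 0.40

By Cohen's convention (0.2 small / 0.5 medium / 0.8 large): small effect.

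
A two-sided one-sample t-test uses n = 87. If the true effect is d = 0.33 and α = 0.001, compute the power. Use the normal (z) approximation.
Power ≈ 0.42

Power calculation (one-sample t-test, normal approximation):
z_β = d · √n - z_{α/2}
z_β = 0.33 · √87 - 3.291
z_β = 0.33 · 9.327 - 3.291
z_β = -0.212

Power = Φ(z_β) = Φ(-0.212) ≈ 0.416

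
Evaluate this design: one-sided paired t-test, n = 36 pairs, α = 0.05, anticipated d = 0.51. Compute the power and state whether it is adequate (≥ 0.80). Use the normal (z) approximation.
Power ≈ 0.92; the study is adequately powered (power ≥ 0.80)

Power calculation (paired t-test, normal approximation):
z_β = d · √n - z_α
z_β = 0.51 · √36 - 1.645
z_β = 0.51 · 6.000 - 1.645
z_β = 1.415

Power = Φ(z_β) = Φ(1.415) ≈ 0.921

Effect size d = 0.51 is medium by Cohen's convention (0.2/0.5/0.8).

Threshold: power ≥ 0.80 is conventionally adequate.
Power ≈ 0.92 → the study is adequately powered (power ≥ 0.80).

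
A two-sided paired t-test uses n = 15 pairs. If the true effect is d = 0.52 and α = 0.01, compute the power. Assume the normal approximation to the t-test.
Power ≈ 0.29

Power calculation (paired t-test, normal approximation):
z_β = d · √n - z_{α/2}
z_β = 0.52 · √15 - 2.576
z_β = 0.52 · 3.873 - 2.576
z_β = -0.562

Power = Φ(z_β) = Φ(-0.562) ≈ 0.287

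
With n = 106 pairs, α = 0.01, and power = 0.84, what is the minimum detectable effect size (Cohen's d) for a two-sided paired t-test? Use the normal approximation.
d ≈ 0.35

Minimum detectable effect (paired t-test, normal approximation):
d = (z_{α/2} + z_β) / √n
d = (2.576 + 0.994) / √106
d = 3.570 / 10.296
d ≈ 0.35

By Cohen's convention (0.2 small / 0.5 medium / 0.8 large): small effect.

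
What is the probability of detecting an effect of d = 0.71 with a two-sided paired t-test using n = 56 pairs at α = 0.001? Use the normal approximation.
Power ≈ 0.98

Power calculation (paired t-test, normal approximation):
z_β = d · √n - z_{α/2}
z_β = 0.71 · √56 - 3.291
z_β = 0.71 · 7.483 - 3.291
z_β = 2.023

Power = Φ(z_β) = Φ(2.023) ≈ 0.978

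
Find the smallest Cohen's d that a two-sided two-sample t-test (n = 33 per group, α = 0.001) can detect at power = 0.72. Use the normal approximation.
d ≈ 0.95

Minimum detectable effect (two-sample t-test, normal approximation):
d = (z_{α/2} + z_β) / √(n/2)
d = (3.291 + 0.583) / √(33/2)
d = 3.873 / 4.062
d ≈ 0.95

By Cohen's convention (0.2 small / 0.5 medium / 0.8 large): large effect.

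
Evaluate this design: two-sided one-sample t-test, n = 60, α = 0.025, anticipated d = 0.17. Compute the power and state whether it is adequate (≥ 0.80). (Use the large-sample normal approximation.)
Power ≈ 0.18; the study is underpowered (power < 0.80)

Power calculation (one-sample t-test, normal approximation):
z_β = d · √n - z_{α/2}
z_β = 0.17 · √60 - 2.241
z_β = 0.17 · 7.746 - 2.241
z_β = -0.925

Power = Φ(z_β) = Φ(-0.925) ≈ 0.178

Effect size d = 0.17 is very small by Cohen's convention (0.2/0.5/0.8).

Threshold: power ≥ 0.80 is conventionally adequate.
Power ≈ 0.18 → the study is underpowered (power < 0.80).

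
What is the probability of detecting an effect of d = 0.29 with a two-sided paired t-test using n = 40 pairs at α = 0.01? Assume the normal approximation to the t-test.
Power ≈ 0.23

Power calculation (paired t-test, normal approximation):
z_β = d · √n - z_{α/2}
z_β = 0.29 · √40 - 2.576
z_β = 0.29 · 6.325 - 2.576
z_β = -0.742

Power = Φ(z_β) = Φ(-0.742) ≈ 0.229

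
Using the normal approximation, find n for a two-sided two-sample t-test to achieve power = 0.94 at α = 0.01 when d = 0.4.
n = 214 per group

Sample size formula (two-sample t-test, normal approximation):
n = 2 · ((z_{α/2} + z_β) / d)²

z_{α/2} = 2.576 (for α = 0.01, two-sided)
z_β = 1.555 (for power = 0.94)
d = 0.4

n = 2 · ((2.576 + 1.555) / 0.4)²
n = 2 · (10.328)²
n ≈ 213.34
Round up to the next whole number: n = 214 per group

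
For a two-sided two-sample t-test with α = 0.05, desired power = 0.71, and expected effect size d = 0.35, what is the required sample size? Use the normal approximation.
n = 104 per group

Sample size formula (two-sample t-test, normal approximation):
n = 2 · ((z_{α/2} + z_β) / d)²

z_{α/2} = 1.960 (for α = 0.05, two-sided)
z_β = 0.553 (for power = 0.71)
d = 0.35

n = 2 · ((1.960 + 0.553) / 0.35)²
n = 2 · (7.180)²
n ≈ 103.10
Round up to the next whole number: n = 104 per group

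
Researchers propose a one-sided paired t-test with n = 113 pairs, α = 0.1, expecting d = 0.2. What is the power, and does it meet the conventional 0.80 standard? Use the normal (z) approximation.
Power ≈ 0.80; the study is adequately powered (power ≥ 0.80)

Power calculation (paired t-test, normal approximation):
z_β = d · √n - z_α
z_β = 0.2 · √113 - 1.282
z_β = 0.2 · 10.630 - 1.282
z_β = 0.844

Power = Φ(z_β) = Φ(0.844) ≈ 0.801

Effect size d = 0.2 is small by Cohen's convention (0.2/0.5/0.8).

Threshold: power ≥ 0.80 is conventionally adequate.
Power ≈ 0.80 → the study is adequately powered (power ≥ 0.80).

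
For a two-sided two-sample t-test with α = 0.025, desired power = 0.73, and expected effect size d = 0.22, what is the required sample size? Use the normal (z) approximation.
n = 337 per group

Sample size formula (two-sample t-test, normal approximation):
n = 2 · ((z_{α/2} + z_β) / d)²

z_{α/2} = 2.241 (for α = 0.025, two-sided)
z_β = 0.613 (for power = 0.73)
d = 0.22

n = 2 · ((2.241 + 0.613) / 0.22)²
n = 2 · (12.973)²
n ≈ 336.60
Round up to the next whole number: n = 337 per group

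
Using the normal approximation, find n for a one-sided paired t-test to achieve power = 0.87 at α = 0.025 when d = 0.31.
n = 100 pairs

Sample size formula (paired t-test, normal approximation):
n = ((z_α + z_β) / d)²

z_α = 1.960 (for α = 0.025, one-sided)
z_β = 1.126 (for power = 0.87)
d = 0.31

n = ((1.960 + 1.126) / 0.31)²
n = (9.955)²
n ≈ 99.10
Round up to the next whole number: n = 100 pairs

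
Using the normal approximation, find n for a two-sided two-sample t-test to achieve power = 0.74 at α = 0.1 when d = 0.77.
n = 18 per group

Sample size formula (two-sample t-test, normal approximation):
n = 2 · ((z_{α/2} + z_β) / d)²

z_{α/2} = 1.645 (for α = 0.1, two-sided)
z_β = 0.643 (for power = 0.74)
d = 0.77

n = 2 · ((1.645 + 0.643) / 0.77)²
n = 2 · (2.971)²
n ≈ 17.65
Round up to the next whole number: n = 18 per group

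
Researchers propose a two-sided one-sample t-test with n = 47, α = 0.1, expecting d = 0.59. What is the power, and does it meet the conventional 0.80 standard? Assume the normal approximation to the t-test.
Power ≈ 0.99; the study is adequately powered (power ≥ 0.80)

Power calculation (one-sample t-test, normal approximation):
z_β = d · √n - z_{α/2}
z_β = 0.59 · √47 - 1.645
z_β = 0.59 · 6.856 - 1.645
z_β = 2.400

Power = Φ(z_β) = Φ(2.400) ≈ 0.992

Effect size d = 0.59 is medium by Cohen's convention (0.2/0.5/0.8).

Threshold: power ≥ 0.80 is conventionally adequate.
Power ≈ 0.99 → the study is adequately powered (power ≥ 0.80).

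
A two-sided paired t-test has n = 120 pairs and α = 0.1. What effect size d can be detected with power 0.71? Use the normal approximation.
d ≈ 0.20

Minimum detectable effect (paired t-test, normal approximation):
d = (z_{α/2} + z_β) / √n
d = (1.645 + 0.553) / √120
d = 2.198 / 10.954
d ≈ 0.20

By Cohen's convention (0.2 small / 0.5 medium / 0.8 large): small effect.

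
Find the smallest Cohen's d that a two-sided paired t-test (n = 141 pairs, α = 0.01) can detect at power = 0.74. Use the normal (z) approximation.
d ≈ 0.27

Minimum detectable effect (paired t-test, normal approximation):
d = (z_{α/2} + z_β) / √n
d = (2.576 + 0.643) / √141
d = 3.219 / 11.874
d ≈ 0.27

By Cohen's convention (0.2 small / 0.5 medium / 0.8 large): small effect.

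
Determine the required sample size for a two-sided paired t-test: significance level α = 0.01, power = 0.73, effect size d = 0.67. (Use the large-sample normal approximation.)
n = 23 pairs

Sample size formula (paired t-test, normal approximation):
n = ((z_{α/2} + z_β) / d)²

z_{α/2} = 2.576 (for α = 0.01, two-sided)
z_β = 0.613 (for power = 0.73)
d = 0.67

n = ((2.576 + 0.613) / 0.67)²
n = (4.760)²
n ≈ 22.66
Round up to the next whole number: n = 23 pairs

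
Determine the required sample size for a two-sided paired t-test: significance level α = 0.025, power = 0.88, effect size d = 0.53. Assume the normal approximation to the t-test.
n = 42 pairs

Sample size formula (paired t-test, normal approximation):
n = ((z_{α/2} + z_β) / d)²

z_{α/2} = 2.241 (for α = 0.025, two-sided)
z_β = 1.175 (for power = 0.88)
d = 0.53

n = ((2.241 + 1.175) / 0.53)²
n = (6.445)²
n ≈ 41.54
Round up to the next whole number: n = 42 pairs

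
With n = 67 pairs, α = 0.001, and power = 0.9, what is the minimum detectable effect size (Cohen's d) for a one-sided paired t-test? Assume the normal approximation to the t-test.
d ≈ 0.53

Minimum detectable effect (paired t-test, normal approximation):
d = (z_α + z_β) / √n
d = (3.090 + 1.282) / √67
d = 4.372 / 8.185
d ≈ 0.53

By Cohen's convention (0.2 small / 0.5 medium / 0.8 large): medium effect.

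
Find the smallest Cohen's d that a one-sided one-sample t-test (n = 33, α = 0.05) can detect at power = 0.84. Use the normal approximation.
d ≈ 0.46

Minimum detectable effect (one-sample t-test, normal approximation):
d = (z_α + z_β) / √n
d = (1.645 + 0.994) / √33
d = 2.639 / 5.745
d ≈ 0.46

By Cohen's convention (0.2 small / 0.5 medium / 0.8 large): small effect.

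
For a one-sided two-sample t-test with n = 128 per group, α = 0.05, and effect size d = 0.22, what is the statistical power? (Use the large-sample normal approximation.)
Power ≈ 0.55

Power calculation (two-sample t-test, normal approximation):
z_β = d · √(n/2) - z_α
z_β = 0.22 · √(128/2) - 1.645
z_β = 0.22 · 8.000 - 1.645
z_β = 0.115

Power = Φ(z_β) = Φ(0.115) ≈ 0.546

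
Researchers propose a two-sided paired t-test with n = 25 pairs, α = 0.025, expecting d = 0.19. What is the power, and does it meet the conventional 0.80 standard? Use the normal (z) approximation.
Power ≈ 0.10; the study is underpowered (power < 0.80)

Power calculation (paired t-test, normal approximation):
z_β = d · √n - z_{α/2}
z_β = 0.19 · √25 - 2.241
z_β = 0.19 · 5.000 - 2.241
z_β = -1.291

Power = Φ(z_β) = Φ(-1.291) ≈ 0.098

Effect size d = 0.19 is very small by Cohen's convention (0.2/0.5/0.8).

Threshold: power ≥ 0.80 is conventionally adequate.
Power ≈ 0.10 → the study is underpowered (power < 0.80).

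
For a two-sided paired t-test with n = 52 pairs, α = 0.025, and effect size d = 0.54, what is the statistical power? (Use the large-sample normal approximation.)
Power ≈ 0.95

Power calculation (paired t-test, normal approximation):
z_β = d · √n - z_{α/2}
z_β = 0.54 · √52 - 2.241
z_β = 0.54 · 7.211 - 2.241
z_β = 1.653

Power = Φ(z_β) = Φ(1.653) ≈ 0.951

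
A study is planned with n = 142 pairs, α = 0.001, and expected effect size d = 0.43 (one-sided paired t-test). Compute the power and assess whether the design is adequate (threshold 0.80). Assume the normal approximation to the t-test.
Power ≈ 0.98; the study is adequately powered (power ≥ 0.80)

Power calculation (paired t-test, normal approximation):
z_β = d · √n - z_α
z_β = 0.43 · √142 - 3.090
z_β = 0.43 · 11.916 - 3.090
z_β = 2.034

Power = Φ(z_β) = Φ(2.034) ≈ 0.979

Effect size d = 0.43 is small by Cohen's convention (0.2/0.5/0.8).

Threshold: power ≥ 0.80 is conventionally adequate.
Power ≈ 0.98 → the study is adequately powered (power ≥ 0.80).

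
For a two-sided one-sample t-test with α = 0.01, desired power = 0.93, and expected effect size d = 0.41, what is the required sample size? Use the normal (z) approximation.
n = 98

Sample size formula (one-sample t-test, normal approximation):
n = ((z_{α/2} + z_β) / d)²

z_{α/2} = 2.576 (for α = 0.01, two-sided)
z_β = 1.476 (for power = 0.93)
d = 0.41

n = ((2.576 + 1.476) / 0.41)²
n = (9.883)²
n ≈ 97.67
Round up to the next whole number: n = 98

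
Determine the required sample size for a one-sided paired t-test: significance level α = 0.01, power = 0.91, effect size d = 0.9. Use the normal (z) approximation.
n = 17 pairs

Sample size formula (paired t-test, normal approximation):
n = ((z_α + z_β) / d)²

z_α = 2.326 (for α = 0.01, one-sided)
z_β = 1.341 (for power = 0.91)
d = 0.9

n = ((2.326 + 1.341) / 0.9)²
n = (4.074)²
n ≈ 16.60
Round up to the next whole number: n = 17 pairs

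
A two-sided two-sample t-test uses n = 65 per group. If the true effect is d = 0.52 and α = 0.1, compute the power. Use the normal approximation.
Power ≈ 0.91

Power calculation (two-sample t-test, normal approximation):
z_β = d · √(n/2) - z_{α/2}
z_β = 0.52 · √(65/2) - 1.645
z_β = 0.52 · 5.701 - 1.645
z_β = 1.320

Power = Φ(z_β) = Φ(1.320) ≈ 0.907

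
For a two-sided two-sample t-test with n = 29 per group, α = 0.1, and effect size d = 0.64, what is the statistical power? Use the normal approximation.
Power ≈ 0.79

Power calculation (two-sample t-test, normal approximation):
z_β = d · √(n/2) - z_{α/2}
z_β = 0.64 · √(29/2) - 1.645
z_β = 0.64 · 3.808 - 1.645
z_β = 0.792

Power = Φ(z_β) = Φ(0.792) ≈ 0.786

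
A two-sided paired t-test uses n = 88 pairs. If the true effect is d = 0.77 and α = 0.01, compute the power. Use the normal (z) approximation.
Power ≈ 1.00

Power calculation (paired t-test, normal approximation):
z_β = d · √n - z_{α/2}
z_β = 0.77 · √88 - 2.576
z_β = 0.77 · 9.381 - 2.576
z_β = 4.647

Power = Φ(z_β) = Φ(4.647) ≈ 1.000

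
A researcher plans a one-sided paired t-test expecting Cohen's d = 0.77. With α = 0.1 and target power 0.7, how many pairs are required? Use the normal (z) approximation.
n = 6 pairs

Sample size formula (paired t-test, normal approximation):
n = ((z_α + z_β) / d)²

z_α = 1.282 (for α = 0.1, one-sided)
z_β = 0.524 (for power = 0.7)
d = 0.77

n = ((1.282 + 0.524) / 0.77)²
n = (2.345)²
n ≈ 5.50
Round up to the next whole number: n = 6 pairs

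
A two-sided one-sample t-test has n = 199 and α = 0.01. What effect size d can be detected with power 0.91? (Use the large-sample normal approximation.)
d ≈ 0.28

Minimum detectable effect (one-sample t-test, normal approximation):
d = (z_{α/2} + z_β) / √n
d = (2.576 + 1.341) / √199
d = 3.917 / 14.107
d ≈ 0.28

By Cohen's convention (0.2 small / 0.5 medium / 0.8 large): small effect.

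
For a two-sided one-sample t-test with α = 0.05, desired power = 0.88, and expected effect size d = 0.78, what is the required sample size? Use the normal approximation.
n = 17

Sample size formula (one-sample t-test, normal approximation):
n = ((z_{α/2} + z_β) / d)²

z_{α/2} = 1.960 (for α = 0.05, two-sided)
z_β = 1.175 (for power = 0.88)
d = 0.78

n = ((1.960 + 1.175) / 0.78)²
n = (4.019)²
n ≈ 16.15
Round up to the next whole number: n = 17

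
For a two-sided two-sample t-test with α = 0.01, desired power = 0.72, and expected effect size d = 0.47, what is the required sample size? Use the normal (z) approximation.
n = 91 per group

Sample size formula (two-sample t-test, normal approximation):
n = 2 · ((z_{α/2} + z_β) / d)²

z_{α/2} = 2.576 (for α = 0.01, two-sided)
z_β = 0.583 (for power = 0.72)
d = 0.47

n = 2 · ((2.576 + 0.583) / 0.47)²
n = 2 · (6.721)²
n ≈ 90.34
Round up to the next whole number: n = 91 per group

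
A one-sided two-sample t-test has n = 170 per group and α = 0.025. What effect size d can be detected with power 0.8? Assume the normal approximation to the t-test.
d ≈ 0.30

Minimum detectable effect (two-sample t-test, normal approximation):
d = (z_α + z_β) / √(n/2)
d = (1.960 + 0.842) / √(170/2)
d = 2.802 / 9.220
d ≈ 0.30

By Cohen's convention (0.2 small / 0.5 medium / 0.8 large): small effect.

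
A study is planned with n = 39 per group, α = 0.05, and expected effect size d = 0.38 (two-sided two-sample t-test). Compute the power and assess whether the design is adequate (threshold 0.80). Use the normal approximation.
Power ≈ 0.39; the study is underpowered (power < 0.80)

Power calculation (two-sample t-test, normal approximation):
z_β = d · √(n/2) - z_{α/2}
z_β = 0.38 · √(39/2) - 1.960
z_β = 0.38 · 4.416 - 1.960
z_β = -0.282

Power = Φ(z_β) = Φ(-0.282) ≈ 0.389

Effect size d = 0.38 is small by Cohen's convention (0.2/0.5/0.8).

Threshold: power ≥ 0.80 is conventionally adequate.
Power ≈ 0.39 → the study is underpowered (power < 0.80).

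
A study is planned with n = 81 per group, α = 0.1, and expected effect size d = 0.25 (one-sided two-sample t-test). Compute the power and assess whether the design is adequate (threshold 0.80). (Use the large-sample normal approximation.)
Power ≈ 0.62; the study is underpowered (power < 0.80)

Power calculation (two-sample t-test, normal approximation):
z_β = d · √(n/2) - z_α
z_β = 0.25 · √(81/2) - 1.282
z_β = 0.25 · 6.364 - 1.282
z_β = 0.309

Power = Φ(z_β) = Φ(0.309) ≈ 0.622

Effect size d = 0.25 is small by Cohen's convention (0.2/0.5/0.8).

Threshold: power ≥ 0.80 is conventionally adequate.
Power ≈ 0.62 → the study is underpowered (power < 0.80).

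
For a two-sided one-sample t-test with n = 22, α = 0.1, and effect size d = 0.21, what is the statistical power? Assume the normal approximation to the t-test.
Power ≈ 0.25

Power calculation (one-sample t-test, normal approximation):
z_β = d · √n - z_{α/2}
z_β = 0.21 · √22 - 1.645
z_β = 0.21 · 4.690 - 1.645
z_β = -0.660

Power = Φ(z_β) = Φ(-0.660) ≈ 0.255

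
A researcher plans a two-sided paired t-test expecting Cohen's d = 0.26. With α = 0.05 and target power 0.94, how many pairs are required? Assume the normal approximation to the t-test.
n = 183 pairs

Sample size formula (paired t-test, normal approximation):
n = ((z_{α/2} + z_β) / d)²

z_{α/2} = 1.960 (for α = 0.05, two-sided)
z_β = 1.555 (for power = 0.94)
d = 0.26

n = ((1.960 + 1.555) / 0.26)²
n = (13.519)²
n ≈ 182.76
Round up to the next whole number: n = 183 pairs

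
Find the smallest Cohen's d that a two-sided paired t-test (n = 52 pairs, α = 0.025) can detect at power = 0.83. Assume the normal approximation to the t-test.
d ≈ 0.44

Minimum detectable effect (paired t-test, normal approximation):
d = (z_{α/2} + z_β) / √n
d = (2.241 + 0.954) / √52
d = 3.196 / 7.211
d ≈ 0.44

By Cohen's convention (0.2 small / 0.5 medium / 0.8 large): small effect.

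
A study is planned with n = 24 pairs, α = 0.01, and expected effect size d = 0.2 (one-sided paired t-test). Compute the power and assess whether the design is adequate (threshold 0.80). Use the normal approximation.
Power ≈ 0.09; the study is underpowered (power < 0.80)

Power calculation (paired t-test, normal approximation):
z_β = d · √n - z_α
z_β = 0.2 · √24 - 2.326
z_β = 0.2 · 4.899 - 2.326
z_β = -1.347

Power = Φ(z_β) = Φ(-1.347) ≈ 0.089

Effect size d = 0.2 is small by Cohen's convention (0.2/0.5/0.8).

Threshold: power ≥ 0.80 is conventionally adequate.
Power ≈ 0.09 → the study is underpowered (power < 0.80).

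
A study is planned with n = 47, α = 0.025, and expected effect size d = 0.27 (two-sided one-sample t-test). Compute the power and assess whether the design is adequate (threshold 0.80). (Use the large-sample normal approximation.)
Power ≈ 0.35; the study is underpowered (power < 0.80)

Power calculation (one-sample t-test, normal approximation):
z_β = d · √n - z_{α/2}
z_β = 0.27 · √47 - 2.241
z_β = 0.27 · 6.856 - 2.241
z_β = -0.390

Power = Φ(z_β) = Φ(-0.390) ≈ 0.348

Effect size d = 0.27 is small by Cohen's convention (0.2/0.5/0.8).

Threshold: power ≥ 0.80 is conventionally adequate.
Power ≈ 0.35 → the study is underpowered (power < 0.80).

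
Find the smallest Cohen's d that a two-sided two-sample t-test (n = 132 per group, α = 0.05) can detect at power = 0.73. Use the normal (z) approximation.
d ≈ 0.32

Minimum detectable effect (two-sample t-test, normal approximation):
d = (z_{α/2} + z_β) / √(n/2)
d = (1.960 + 0.613) / √(132/2)
d = 2.573 / 8.124
d ≈ 0.32

By Cohen's convention (0.2 small / 0.5 medium / 0.8 large): small effect.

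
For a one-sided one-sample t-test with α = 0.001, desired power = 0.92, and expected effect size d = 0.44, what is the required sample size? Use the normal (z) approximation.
n = 105

Sample size formula (one-sample t-test, normal approximation):
n = ((z_α + z_β) / d)²

z_α = 3.090 (for α = 0.001, one-sided)
z_β = 1.405 (for power = 0.92)
d = 0.44

n = ((3.090 + 1.405) / 0.44)²
n = (10.216)²
n ≈ 104.37
Round up to the next whole number: n = 105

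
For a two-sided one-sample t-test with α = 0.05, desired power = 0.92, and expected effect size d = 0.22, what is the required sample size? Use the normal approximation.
n = 234

Sample size formula (one-sample t-test, normal approximation):
n = ((z_{α/2} + z_β) / d)²

z_{α/2} = 1.960 (for α = 0.05, two-sided)
z_β = 1.405 (for power = 0.92)
d = 0.22

n = ((1.960 + 1.405) / 0.22)²
n = (15.295)²
n ≈ 233.94
Round up to the next whole number: n = 234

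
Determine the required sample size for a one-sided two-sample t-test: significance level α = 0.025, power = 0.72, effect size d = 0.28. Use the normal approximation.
n = 165 per group

Sample size formula (two-sample t-test, normal approximation):
n = 2 · ((z_α + z_β) / d)²

z_α = 1.960 (for α = 0.025, one-sided)
z_β = 0.583 (for power = 0.72)
d = 0.28

n = 2 · ((1.960 + 0.583) / 0.28)²
n = 2 · (9.082)²
n ≈ 164.97
Round up to the next whole number: n = 165 per group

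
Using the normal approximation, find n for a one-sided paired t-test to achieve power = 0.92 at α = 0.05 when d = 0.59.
n = 27 pairs

Sample size formula (paired t-test, normal approximation):
n = ((z_α + z_β) / d)²

z_α = 1.645 (for α = 0.05, one-sided)
z_β = 1.405 (for power = 0.92)
d = 0.59

n = ((1.645 + 1.405) / 0.59)²
n = (5.169)²
n ≈ 26.72
Round up to the next whole number: n = 27 pairs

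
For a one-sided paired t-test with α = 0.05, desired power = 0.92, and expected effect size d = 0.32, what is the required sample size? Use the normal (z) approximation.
n = 91 pairs

Sample size formula (paired t-test, normal approximation):
n = ((z_α + z_β) / d)²

z_α = 1.645 (for α = 0.05, one-sided)
z_β = 1.405 (for power = 0.92)
d = 0.32

n = ((1.645 + 1.405) / 0.32)²
n = (9.531)²
n ≈ 90.84
Round up to the next whole number: n = 91 pairs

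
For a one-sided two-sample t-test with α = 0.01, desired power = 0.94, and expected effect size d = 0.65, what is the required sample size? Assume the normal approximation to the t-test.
n = 72 per group

Sample size formula (two-sample t-test, normal approximation):
n = 2 · ((z_α + z_β) / d)²

z_α = 2.326 (for α = 0.01, one-sided)
z_β = 1.555 (for power = 0.94)
d = 0.65

n = 2 · ((2.326 + 1.555) / 0.65)²
n = 2 · (5.971)²
n ≈ 71.31
Round up to the next whole number: n = 72 per group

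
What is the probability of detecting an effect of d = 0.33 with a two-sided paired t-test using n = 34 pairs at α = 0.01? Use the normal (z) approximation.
Power ≈ 0.26

Power calculation (paired t-test, normal approximation):
z_β = d · √n - z_{α/2}
z_β = 0.33 · √34 - 2.576
z_β = 0.33 · 5.831 - 2.576
z_β = -0.652

Power = Φ(z_β) = Φ(-0.652) ≈ 0.257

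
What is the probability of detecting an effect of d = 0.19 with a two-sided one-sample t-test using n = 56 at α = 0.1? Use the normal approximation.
Power ≈ 0.41

Power calculation (one-sample t-test, normal approximation):
z_β = d · √n - z_{α/2}
z_β = 0.19 · √56 - 1.645
z_β = 0.19 · 7.483 - 1.645
z_β = -0.223

Power = Φ(z_β) = Φ(-0.223) ≈ 0.412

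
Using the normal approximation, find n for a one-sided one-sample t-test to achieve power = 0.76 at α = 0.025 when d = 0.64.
n = 18

Sample size formula (one-sample t-test, normal approximation):
n = ((z_α + z_β) / d)²

z_α = 1.960 (for α = 0.025, one-sided)
z_β = 0.706 (for power = 0.76)
d = 0.64

n = ((1.960 + 0.706) / 0.64)²
n = (4.166)²
n ≈ 17.36
Round up to the next whole number: n = 18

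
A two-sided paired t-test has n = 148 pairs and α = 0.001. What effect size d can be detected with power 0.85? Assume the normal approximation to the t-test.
d ≈ 0.36

Minimum detectable effect (paired t-test, normal approximation):
d = (z_{α/2} + z_β) / √n
d = (3.291 + 1.036) / √148
d = 4.327 / 12.166
d ≈ 0.36

By Cohen's convention (0.2 small / 0.5 medium / 0.8 large): small effect.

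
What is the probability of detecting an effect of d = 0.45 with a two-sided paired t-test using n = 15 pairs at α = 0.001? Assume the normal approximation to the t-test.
Power ≈ 0.06

Power calculation (paired t-test, normal approximation):
z_β = d · √n - z_{α/2}
z_β = 0.45 · √15 - 3.291
z_β = 0.45 · 3.873 - 3.291
z_β = -1.548

Power = Φ(z_β) = Φ(-1.548) ≈ 0.061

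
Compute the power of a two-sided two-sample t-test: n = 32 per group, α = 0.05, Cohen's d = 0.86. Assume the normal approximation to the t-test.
Power ≈ 0.93

Power calculation (two-sample t-test, normal approximation):
z_β = d · √(n/2) - z_{α/2}
z_β = 0.86 · √(32/2) - 1.960
z_β = 0.86 · 4.000 - 1.960
z_β = 1.480

Power = Φ(z_β) = Φ(1.480) ≈ 0.931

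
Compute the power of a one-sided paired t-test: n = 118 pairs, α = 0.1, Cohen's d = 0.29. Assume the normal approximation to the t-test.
Power ≈ 0.97

Power calculation (paired t-test, normal approximation):
z_β = d · √n - z_α
z_β = 0.29 · √118 - 1.282
z_β = 0.29 · 10.863 - 1.282
z_β = 1.869

Power = Φ(z_β) = Φ(1.869) ≈ 0.969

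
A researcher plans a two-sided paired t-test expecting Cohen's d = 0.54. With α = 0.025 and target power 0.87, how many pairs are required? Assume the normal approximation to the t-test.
n = 39 pairs

Sample size formula (paired t-test, normal approximation):
n = ((z_{α/2} + z_β) / d)²

z_{α/2} = 2.241 (for α = 0.025, two-sided)
z_β = 1.126 (for power = 0.87)
d = 0.54

n = ((2.241 + 1.126) / 0.54)²
n = (6.235)²
n ≈ 38.88
Round up to the next whole number: n = 39 pairs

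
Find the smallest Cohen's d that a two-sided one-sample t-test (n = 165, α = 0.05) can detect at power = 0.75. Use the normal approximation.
d ≈ 0.21

Minimum detectable effect (one-sample t-test, normal approximation):
d = (z_{α/2} + z_β) / √n
d = (1.960 + 0.674) / √165
d = 2.634 / 12.845
d ≈ 0.21

By Cohen's convention (0.2 small / 0.5 medium / 0.8 large): small effect.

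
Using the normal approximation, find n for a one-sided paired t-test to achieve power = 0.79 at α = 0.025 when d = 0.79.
n = 13 pairs

Sample size formula (paired t-test, normal approximation):
n = ((z_α + z_β) / d)²

z_α = 1.960 (for α = 0.025, one-sided)
z_β = 0.806 (for power = 0.79)
d = 0.79

n = ((1.960 + 0.806) / 0.79)²
n = (3.501)²
n ≈ 12.26
Round up to the next whole number: n = 13 pairs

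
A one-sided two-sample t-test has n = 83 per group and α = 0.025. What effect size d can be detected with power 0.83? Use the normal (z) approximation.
d ≈ 0.45

Minimum detectable effect (two-sample t-test, normal approximation):
d = (z_α + z_β) / √(n/2)
d = (1.960 + 0.954) / √(83/2)
d = 2.914 / 6.442
d ≈ 0.45

By Cohen's convention (0.2 small / 0.5 medium / 0.8 large): small effect.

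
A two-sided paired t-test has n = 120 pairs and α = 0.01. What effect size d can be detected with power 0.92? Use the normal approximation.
d ≈ 0.36

Minimum detectable effect (paired t-test, normal approximation):
d = (z_{α/2} + z_β) / √n
d = (2.576 + 1.405) / √120
d = 3.981 / 10.954
d ≈ 0.36

By Cohen's convention (0.2 small / 0.5 medium / 0.8 large): small effect.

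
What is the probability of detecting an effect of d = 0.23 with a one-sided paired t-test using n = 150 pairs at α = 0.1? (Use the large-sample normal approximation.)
Power ≈ 0.94

Power calculation (paired t-test, normal approximation):
z_β = d · √n - z_α
z_β = 0.23 · √150 - 1.282
z_β = 0.23 · 12.247 - 1.282
z_β = 1.535

Power = Φ(z_β) = Φ(1.535) ≈ 0.938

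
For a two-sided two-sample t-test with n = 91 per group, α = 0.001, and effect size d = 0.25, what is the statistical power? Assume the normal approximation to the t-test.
Power ≈ 0.05

Power calculation (two-sample t-test, normal approximation):
z_β = d · √(n/2) - z_{α/2}
z_β = 0.25 · √(91/2) - 3.291
z_β = 0.25 · 6.745 - 3.291
z_β = -1.604

Power = Φ(z_β) = Φ(-1.604) ≈ 0.054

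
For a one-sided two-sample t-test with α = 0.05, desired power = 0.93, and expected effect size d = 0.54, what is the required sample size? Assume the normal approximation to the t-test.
n = 67 per group

Sample size formula (two-sample t-test, normal approximation):
n = 2 · ((z_α + z_β) / d)²

z_α = 1.645 (for α = 0.05, one-sided)
z_β = 1.476 (for power = 0.93)
d = 0.54

n = 2 · ((1.645 + 1.476) / 0.54)²
n = 2 · (5.780)²
n ≈ 66.82
Round up to the next whole number: n = 67 per group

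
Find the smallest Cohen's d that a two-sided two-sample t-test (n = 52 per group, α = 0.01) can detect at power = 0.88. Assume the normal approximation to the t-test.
d ≈ 0.74

Minimum detectable effect (two-sample t-test, normal approximation):
d = (z_{α/2} + z_β) / √(n/2)
d = (2.576 + 1.175) / √(52/2)
d = 3.751 / 5.099
d ≈ 0.74

By Cohen's convention (0.2 small / 0.5 medium / 0.8 large): medium effect.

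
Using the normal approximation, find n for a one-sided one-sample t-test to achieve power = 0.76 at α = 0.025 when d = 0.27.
n = 98

Sample size formula (one-sample t-test, normal approximation):
n = ((z_α + z_β) / d)²

z_α = 1.960 (for α = 0.025, one-sided)
z_β = 0.706 (for power = 0.76)
d = 0.27

n = ((1.960 + 0.706) / 0.27)²
n = (9.874)²
n ≈ 97.50
Round up to the next whole number: n = 98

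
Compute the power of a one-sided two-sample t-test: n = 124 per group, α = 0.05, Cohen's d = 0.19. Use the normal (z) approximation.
Power ≈ 0.44

Power calculation (two-sample t-test, normal approximation):
z_β = d · √(n/2) - z_α
z_β = 0.19 · √(124/2) - 1.645
z_β = 0.19 · 7.874 - 1.645
z_β = -0.149

Power = Φ(z_β) = Φ(-0.149) ≈ 0.441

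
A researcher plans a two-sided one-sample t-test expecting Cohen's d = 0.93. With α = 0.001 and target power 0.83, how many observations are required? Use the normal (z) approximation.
n = 21

Sample size formula (one-sample t-test, normal approximation):
n = ((z_{α/2} + z_β) / d)²

z_{α/2} = 3.291 (for α = 0.001, two-sided)
z_β = 0.954 (for power = 0.83)
d = 0.93

n = ((3.291 + 0.954) / 0.93)²
n = (4.565)²
n ≈ 20.84
Round up to the next whole number: n = 21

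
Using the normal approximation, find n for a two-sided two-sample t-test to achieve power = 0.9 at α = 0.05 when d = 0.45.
n = 104 per group

Sample size formula (two-sample t-test, normal approximation):
n = 2 · ((z_{α/2} + z_β) / d)²

z_{α/2} = 1.960 (for α = 0.05, two-sided)
z_β = 1.282 (for power = 0.9)
d = 0.45

n = 2 · ((1.960 + 1.282) / 0.45)²
n = 2 · (7.204)²
n ≈ 103.80
Round up to the next whole number: n = 104 per group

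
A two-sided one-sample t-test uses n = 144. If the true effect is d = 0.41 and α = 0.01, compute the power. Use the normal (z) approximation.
Power ≈ 0.99

Power calculation (one-sample t-test, normal approximation):
z_β = d · √n - z_{α/2}
z_β = 0.41 · √144 - 2.576
z_β = 0.41 · 12.000 - 2.576
z_β = 2.344

Power = Φ(z_β) = Φ(2.344) ≈ 0.990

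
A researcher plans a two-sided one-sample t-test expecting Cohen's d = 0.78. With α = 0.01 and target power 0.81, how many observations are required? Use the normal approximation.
n = 20

Sample size formula (one-sample t-test, normal approximation):
n = ((z_{α/2} + z_β) / d)²

z_{α/2} = 2.576 (for α = 0.01, two-sided)
z_β = 0.878 (for power = 0.81)
d = 0.78

n = ((2.576 + 0.878) / 0.78)²
n = (4.428)²
n ≈ 19.61
Round up to the next whole number: n = 20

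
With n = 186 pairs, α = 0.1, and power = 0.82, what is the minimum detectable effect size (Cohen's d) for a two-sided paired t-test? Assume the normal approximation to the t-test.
d ≈ 0.19

Minimum detectable effect (paired t-test, normal approximation):
d = (z_{α/2} + z_β) / √n
d = (1.645 + 0.915) / √186
d = 2.560 / 13.638
d ≈ 0.19

By Cohen's convention (0.2 small / 0.5 medium / 0.8 large): very small effect.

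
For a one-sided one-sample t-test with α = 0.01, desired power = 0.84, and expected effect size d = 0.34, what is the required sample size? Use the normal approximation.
n = 96

Sample size formula (one-sample t-test, normal approximation):
n = ((z_α + z_β) / d)²

z_α = 2.326 (for α = 0.01, one-sided)
z_β = 0.994 (for power = 0.84)
d = 0.34

n = ((2.326 + 0.994) / 0.34)²
n = (9.765)²
n ≈ 95.36
Round up to the next whole number: n = 96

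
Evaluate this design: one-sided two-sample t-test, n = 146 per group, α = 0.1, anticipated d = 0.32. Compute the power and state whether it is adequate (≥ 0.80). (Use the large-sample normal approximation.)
Power ≈ 0.93; the study is adequately powered (power ≥ 0.80)

Power calculation (two-sample t-test, normal approximation):
z_β = d · √(n/2) - z_α
z_β = 0.32 · √(146/2) - 1.282
z_β = 0.32 · 8.544 - 1.282
z_β = 1.453

Power = Φ(z_β) = Φ(1.453) ≈ 0.927

Effect size d = 0.32 is small by Cohen's convention (0.2/0.5/0.8).

Threshold: power ≥ 0.80 is conventionally adequate.
Power ≈ 0.93 → the study is adequately powered (power ≥ 0.80).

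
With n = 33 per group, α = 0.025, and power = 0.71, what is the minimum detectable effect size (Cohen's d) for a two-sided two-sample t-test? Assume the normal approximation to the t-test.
d ≈ 0.69

Minimum detectable effect (two-sample t-test, normal approximation):
d = (z_{α/2} + z_β) / √(n/2)
d = (2.241 + 0.553) / √(33/2)
d = 2.795 / 4.062
d ≈ 0.69

By Cohen's convention (0.2 small / 0.5 medium / 0.8 large): medium effect.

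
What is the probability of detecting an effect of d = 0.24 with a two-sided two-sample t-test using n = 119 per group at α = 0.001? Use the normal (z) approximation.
Power ≈ 0.08

Power calculation (two-sample t-test, normal approximation):
z_β = d · √(n/2) - z_{α/2}
z_β = 0.24 · √(119/2) - 3.291
z_β = 0.24 · 7.714 - 3.291
z_β = -1.439

Power = Φ(z_β) = Φ(-1.439) ≈ 0.075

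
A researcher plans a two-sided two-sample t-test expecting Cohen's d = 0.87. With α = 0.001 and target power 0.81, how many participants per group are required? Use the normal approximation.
n = 46 per group

Sample size formula (two-sample t-test, normal approximation):
n = 2 · ((z_{α/2} + z_β) / d)²

z_{α/2} = 3.291 (for α = 0.001, two-sided)
z_β = 0.878 (for power = 0.81)
d = 0.87

n = 2 · ((3.291 + 0.878) / 0.87)²
n = 2 · (4.792)²
n ≈ 45.93
Round up to the next whole number: n = 46 per group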